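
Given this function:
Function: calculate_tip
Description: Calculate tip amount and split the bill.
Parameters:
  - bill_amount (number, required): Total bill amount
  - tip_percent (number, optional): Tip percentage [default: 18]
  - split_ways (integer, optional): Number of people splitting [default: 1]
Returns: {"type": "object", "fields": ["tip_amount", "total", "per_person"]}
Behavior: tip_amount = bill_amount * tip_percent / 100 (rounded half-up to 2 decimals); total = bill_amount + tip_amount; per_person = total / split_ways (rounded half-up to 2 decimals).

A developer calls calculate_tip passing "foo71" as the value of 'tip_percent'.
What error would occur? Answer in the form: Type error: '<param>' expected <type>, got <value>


Spec: 'tip_percent' is declared as number; "foo71" is a string.
Type error: 'tip_percent' expected number, got "foo71"


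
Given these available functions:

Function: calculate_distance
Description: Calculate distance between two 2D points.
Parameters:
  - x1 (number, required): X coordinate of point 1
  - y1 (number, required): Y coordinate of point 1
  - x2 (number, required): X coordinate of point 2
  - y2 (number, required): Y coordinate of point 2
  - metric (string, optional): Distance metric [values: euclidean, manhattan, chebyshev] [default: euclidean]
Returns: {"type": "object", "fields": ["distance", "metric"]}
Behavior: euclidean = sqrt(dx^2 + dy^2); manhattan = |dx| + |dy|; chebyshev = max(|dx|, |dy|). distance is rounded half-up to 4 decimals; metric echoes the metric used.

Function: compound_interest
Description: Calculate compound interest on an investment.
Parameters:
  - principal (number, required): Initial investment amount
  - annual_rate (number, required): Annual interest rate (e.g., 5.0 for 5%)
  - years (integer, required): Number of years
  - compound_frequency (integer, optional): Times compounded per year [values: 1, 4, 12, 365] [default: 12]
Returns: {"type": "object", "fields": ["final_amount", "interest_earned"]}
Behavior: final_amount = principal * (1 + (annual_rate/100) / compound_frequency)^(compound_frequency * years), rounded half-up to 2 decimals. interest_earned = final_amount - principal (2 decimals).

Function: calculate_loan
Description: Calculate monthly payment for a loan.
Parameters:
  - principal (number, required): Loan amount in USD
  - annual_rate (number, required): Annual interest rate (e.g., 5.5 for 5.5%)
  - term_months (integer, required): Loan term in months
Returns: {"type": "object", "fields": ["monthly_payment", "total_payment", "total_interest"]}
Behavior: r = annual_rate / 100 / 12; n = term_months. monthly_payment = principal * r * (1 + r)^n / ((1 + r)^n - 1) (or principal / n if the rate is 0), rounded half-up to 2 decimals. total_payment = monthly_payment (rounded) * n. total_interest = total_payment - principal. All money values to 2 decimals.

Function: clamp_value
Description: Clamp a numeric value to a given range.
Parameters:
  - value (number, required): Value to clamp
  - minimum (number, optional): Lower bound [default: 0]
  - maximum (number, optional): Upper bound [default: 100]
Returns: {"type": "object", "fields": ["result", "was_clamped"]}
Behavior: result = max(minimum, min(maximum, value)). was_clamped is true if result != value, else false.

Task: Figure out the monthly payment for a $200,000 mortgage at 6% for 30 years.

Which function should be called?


The task needs a function whose description is: Calculate monthly payment for a loan.
calculate_loan


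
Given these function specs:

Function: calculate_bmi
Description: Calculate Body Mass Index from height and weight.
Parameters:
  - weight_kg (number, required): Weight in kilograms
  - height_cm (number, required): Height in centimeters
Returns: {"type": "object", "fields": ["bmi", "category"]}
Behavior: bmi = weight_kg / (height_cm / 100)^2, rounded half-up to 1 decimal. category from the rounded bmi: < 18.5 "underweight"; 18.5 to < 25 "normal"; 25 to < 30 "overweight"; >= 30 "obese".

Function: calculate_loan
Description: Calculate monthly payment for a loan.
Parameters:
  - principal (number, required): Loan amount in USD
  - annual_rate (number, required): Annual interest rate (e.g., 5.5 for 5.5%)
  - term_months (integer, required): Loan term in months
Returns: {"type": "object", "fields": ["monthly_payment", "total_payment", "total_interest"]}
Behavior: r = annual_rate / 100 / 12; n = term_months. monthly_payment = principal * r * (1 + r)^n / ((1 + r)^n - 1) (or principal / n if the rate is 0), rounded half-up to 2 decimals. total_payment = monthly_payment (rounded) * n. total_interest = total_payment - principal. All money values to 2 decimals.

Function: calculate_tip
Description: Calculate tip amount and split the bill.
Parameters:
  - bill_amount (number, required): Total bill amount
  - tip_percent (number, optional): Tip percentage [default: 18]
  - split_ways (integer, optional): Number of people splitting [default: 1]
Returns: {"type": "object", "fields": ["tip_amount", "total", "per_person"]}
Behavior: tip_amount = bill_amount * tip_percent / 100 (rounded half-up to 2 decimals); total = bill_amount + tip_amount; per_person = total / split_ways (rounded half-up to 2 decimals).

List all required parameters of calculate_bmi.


Parameters of calculate_bmi and their required/optional flag:
  weight_kg: required
  height_cm: required
height_cm, weight_kg


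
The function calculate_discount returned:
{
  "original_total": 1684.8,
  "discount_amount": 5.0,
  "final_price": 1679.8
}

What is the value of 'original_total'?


1684.8


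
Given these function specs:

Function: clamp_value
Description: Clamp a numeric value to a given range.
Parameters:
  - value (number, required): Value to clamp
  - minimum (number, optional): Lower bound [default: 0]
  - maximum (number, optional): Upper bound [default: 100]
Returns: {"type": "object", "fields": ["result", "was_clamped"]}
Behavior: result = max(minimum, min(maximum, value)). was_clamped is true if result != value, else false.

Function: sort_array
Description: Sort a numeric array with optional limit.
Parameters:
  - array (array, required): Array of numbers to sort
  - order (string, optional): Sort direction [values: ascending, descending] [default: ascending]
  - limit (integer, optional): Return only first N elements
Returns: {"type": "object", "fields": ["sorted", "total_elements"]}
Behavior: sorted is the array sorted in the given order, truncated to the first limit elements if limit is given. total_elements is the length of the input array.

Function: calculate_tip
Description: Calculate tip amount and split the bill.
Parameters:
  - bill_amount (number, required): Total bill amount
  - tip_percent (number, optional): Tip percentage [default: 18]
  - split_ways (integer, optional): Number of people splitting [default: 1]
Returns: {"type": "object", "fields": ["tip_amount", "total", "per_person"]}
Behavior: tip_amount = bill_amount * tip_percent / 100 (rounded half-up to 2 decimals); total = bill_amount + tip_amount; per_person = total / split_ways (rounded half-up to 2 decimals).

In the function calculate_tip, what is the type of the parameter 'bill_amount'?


The calculate_tip spec declares:
  - bill_amount (number, required): Total bill amount
Type:
number


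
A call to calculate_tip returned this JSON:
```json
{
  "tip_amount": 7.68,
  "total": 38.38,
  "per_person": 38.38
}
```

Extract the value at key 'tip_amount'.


7.68


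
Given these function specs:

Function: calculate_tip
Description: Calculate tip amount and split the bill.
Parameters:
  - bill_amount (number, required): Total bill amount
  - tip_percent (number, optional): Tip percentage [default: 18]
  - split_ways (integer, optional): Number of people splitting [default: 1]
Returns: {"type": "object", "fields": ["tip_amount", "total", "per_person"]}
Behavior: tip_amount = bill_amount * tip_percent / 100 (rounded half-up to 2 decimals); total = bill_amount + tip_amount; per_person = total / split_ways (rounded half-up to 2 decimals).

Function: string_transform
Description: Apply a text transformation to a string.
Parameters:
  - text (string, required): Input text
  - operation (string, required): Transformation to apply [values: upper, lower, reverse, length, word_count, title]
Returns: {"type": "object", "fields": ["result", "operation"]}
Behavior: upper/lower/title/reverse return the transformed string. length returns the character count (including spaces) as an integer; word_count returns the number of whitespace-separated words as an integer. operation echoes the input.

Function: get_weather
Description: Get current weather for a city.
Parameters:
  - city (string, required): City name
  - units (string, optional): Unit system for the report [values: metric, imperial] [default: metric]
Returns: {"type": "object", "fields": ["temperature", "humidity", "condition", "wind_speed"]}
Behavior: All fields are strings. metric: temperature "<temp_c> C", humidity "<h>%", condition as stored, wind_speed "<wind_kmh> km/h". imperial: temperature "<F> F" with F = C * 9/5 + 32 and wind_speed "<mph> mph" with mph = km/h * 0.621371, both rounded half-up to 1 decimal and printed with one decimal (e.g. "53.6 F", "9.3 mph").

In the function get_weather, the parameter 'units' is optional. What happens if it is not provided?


The get_weather spec declares:
  - units (string, optional): Unit system for the report [values: metric, imperial] [default: metric]
It defaults to metric


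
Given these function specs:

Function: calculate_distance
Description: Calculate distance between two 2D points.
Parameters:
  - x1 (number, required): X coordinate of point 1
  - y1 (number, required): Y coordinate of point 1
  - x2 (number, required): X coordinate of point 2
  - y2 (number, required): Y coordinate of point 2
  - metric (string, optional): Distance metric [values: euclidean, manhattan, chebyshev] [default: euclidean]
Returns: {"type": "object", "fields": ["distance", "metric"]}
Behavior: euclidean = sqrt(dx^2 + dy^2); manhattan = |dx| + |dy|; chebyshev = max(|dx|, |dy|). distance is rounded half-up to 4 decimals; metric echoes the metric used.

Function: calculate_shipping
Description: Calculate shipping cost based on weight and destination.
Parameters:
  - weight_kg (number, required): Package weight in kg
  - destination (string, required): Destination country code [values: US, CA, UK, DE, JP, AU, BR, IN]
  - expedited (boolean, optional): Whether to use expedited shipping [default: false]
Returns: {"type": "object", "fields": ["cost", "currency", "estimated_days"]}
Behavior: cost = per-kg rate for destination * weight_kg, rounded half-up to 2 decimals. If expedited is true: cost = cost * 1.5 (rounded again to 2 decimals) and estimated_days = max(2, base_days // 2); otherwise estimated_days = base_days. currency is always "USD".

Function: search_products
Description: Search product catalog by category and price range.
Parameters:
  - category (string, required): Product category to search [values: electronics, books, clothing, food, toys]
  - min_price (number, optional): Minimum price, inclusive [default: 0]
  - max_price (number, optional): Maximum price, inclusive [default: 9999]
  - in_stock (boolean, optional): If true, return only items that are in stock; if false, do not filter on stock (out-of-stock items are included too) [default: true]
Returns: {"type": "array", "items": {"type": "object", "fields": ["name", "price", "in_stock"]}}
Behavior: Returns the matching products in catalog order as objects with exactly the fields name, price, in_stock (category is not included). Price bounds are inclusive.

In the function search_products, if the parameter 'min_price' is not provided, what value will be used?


The search_products spec declares:
  - min_price (number, optional): Minimum price, inclusive [default: 0]
Default:
0


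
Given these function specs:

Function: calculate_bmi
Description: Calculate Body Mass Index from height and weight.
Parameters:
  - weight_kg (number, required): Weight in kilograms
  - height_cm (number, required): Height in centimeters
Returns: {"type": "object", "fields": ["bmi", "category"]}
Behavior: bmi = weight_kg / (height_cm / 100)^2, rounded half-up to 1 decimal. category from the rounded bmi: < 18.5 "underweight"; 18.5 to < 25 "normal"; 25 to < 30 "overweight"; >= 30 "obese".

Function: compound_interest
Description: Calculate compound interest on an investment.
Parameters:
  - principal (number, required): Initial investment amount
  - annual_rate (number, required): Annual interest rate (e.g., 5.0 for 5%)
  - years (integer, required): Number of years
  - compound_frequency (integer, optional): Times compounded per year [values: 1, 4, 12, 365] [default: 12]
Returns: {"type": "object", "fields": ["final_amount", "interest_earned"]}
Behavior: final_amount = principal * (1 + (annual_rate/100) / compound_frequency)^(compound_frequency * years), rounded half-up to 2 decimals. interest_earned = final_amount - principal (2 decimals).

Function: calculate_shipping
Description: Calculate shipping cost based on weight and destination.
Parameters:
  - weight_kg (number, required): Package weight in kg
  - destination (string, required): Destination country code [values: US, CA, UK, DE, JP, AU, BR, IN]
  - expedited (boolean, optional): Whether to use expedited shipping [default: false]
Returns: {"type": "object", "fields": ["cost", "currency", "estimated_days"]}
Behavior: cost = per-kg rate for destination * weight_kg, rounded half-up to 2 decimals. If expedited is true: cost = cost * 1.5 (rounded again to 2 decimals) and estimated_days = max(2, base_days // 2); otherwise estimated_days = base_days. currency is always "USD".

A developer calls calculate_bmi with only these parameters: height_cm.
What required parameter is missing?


Required parameters: weight_kg, height_cm
Provided: height_cm
Missing: weight_kg
weight_kg


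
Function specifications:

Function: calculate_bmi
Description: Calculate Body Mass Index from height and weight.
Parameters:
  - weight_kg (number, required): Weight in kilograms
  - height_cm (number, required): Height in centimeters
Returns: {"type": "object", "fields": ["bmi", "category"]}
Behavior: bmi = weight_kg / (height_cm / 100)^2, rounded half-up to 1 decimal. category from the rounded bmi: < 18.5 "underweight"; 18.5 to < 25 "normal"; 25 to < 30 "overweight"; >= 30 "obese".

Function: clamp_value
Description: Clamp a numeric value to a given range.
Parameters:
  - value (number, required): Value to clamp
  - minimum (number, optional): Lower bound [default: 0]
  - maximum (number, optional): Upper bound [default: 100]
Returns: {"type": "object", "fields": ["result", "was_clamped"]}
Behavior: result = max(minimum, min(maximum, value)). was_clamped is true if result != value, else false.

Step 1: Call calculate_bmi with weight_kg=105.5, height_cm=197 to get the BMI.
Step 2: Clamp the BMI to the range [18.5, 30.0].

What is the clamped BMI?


Step 1: calculate_bmi(weight_kg=105.5, height_cm=197)
  height_m = 197 / 100 = 1.97
  bmi = 105.5 / 1.97^2 = 105.5 / 3.8809 = 27.184416 -> 27.2
  25 <= 27.2 < 30 -> overweight
  -> bmi = 27.2
Step 2: clamp_value(value=27.2, minimum=18.5, maximum=30.0)
  result = max(18.5, min(30.0, 27.2)) = max(18.5, 27.2) = 27.2
  was_clamped = (27.2 != 27.2) = false
  -> result = 27.2
27.2


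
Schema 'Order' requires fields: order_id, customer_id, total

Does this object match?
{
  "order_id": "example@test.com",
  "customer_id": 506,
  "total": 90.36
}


Checking required fields... All present.
Valid - all required fields present


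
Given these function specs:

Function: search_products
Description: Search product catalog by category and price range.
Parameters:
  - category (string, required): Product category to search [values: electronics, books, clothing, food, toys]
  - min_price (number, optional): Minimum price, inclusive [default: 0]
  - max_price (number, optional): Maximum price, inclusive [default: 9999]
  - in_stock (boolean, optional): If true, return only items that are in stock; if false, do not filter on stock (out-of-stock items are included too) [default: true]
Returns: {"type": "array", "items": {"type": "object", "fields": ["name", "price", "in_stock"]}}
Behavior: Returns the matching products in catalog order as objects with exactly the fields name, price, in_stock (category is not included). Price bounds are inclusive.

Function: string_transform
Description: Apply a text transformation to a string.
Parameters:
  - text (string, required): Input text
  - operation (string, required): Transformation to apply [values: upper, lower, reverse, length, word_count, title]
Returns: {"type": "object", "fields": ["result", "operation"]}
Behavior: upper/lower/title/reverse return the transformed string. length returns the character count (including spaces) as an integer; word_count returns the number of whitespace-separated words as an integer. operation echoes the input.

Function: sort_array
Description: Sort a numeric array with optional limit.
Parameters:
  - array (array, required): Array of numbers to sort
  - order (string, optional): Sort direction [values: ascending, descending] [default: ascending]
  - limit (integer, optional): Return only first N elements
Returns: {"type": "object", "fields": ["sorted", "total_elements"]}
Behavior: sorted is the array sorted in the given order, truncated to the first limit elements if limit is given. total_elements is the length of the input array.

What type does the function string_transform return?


The string_transform spec declares Returns: {"type": "object", "fields": ["result", "operation"]}
Type:
object


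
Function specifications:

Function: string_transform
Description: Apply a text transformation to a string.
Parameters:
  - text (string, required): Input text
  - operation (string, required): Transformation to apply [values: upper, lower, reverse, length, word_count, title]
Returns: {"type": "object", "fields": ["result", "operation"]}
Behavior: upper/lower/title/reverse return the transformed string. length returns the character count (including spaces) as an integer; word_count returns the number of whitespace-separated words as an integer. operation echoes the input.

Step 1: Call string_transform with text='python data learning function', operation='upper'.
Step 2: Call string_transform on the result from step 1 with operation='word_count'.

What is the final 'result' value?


Step 1: string_transform(text='python data learning function', operation='upper')
  -> result = 'PYTHON DATA LEARNING FUNCTION'
Step 2: string_transform(text='PYTHON DATA LEARNING FUNCTION', operation='word_count')
  words: PYTHON, DATA, LEARNING, FUNCTION -> 4
  -> result = 4
4


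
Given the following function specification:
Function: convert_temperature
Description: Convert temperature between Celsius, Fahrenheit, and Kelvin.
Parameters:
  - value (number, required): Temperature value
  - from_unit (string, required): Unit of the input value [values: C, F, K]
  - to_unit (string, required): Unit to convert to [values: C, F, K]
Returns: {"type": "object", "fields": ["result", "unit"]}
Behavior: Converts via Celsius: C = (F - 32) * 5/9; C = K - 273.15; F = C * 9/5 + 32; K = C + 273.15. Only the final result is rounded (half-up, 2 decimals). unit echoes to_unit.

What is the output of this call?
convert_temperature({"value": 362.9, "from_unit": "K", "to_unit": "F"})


To C: 362.9 - 273.15 = 89.75
To F: 89.75 * 9/5 + 32 = 193.55
Round to 2 decimals: 193.55
Output:
{"result": 193.55, "unit": "F"}


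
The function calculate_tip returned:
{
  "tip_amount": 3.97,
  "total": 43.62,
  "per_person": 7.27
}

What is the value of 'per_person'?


7.27


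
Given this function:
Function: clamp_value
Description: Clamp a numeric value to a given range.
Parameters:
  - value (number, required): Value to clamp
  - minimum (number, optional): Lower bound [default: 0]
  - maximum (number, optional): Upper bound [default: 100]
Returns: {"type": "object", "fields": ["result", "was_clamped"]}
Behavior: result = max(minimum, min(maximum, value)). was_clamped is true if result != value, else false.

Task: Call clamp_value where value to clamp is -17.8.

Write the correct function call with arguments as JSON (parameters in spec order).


Mapping each described value to its parameter name:
  'Value to clamp' -> value = -17.8
clamp_value({"value": -17.8})


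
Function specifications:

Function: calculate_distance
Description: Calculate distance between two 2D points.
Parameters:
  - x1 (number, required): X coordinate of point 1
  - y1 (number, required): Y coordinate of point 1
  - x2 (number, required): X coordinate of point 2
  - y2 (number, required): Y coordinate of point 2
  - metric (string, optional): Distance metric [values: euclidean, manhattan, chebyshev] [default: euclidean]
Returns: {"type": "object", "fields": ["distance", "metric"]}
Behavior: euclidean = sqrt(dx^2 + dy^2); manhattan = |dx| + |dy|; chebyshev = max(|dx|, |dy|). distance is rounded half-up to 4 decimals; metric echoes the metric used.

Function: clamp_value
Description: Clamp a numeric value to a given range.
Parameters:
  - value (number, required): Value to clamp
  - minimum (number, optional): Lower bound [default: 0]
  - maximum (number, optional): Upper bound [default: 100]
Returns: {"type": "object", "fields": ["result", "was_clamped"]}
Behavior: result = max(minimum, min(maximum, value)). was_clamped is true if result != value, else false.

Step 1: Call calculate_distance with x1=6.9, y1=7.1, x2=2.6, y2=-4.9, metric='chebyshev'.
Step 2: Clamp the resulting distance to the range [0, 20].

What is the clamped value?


Step 1: calculate_distance (chebyshev)
  |dx| = |2.6 - 6.9| = 4.3; |dy| = |-4.9 - 7.1| = 12
  chebyshev: max(4.3, 12) = 12
  Round to 4 decimals: 12.0
  -> distance = 12.0
Step 2: clamp_value(value=12.0, minimum=0, maximum=20)
  result = max(0, min(20, 12.0)) = max(0, 12.0) = 12.0
  was_clamped = (12.0 != 12.0) = false
  -> result = 12.0
12.0


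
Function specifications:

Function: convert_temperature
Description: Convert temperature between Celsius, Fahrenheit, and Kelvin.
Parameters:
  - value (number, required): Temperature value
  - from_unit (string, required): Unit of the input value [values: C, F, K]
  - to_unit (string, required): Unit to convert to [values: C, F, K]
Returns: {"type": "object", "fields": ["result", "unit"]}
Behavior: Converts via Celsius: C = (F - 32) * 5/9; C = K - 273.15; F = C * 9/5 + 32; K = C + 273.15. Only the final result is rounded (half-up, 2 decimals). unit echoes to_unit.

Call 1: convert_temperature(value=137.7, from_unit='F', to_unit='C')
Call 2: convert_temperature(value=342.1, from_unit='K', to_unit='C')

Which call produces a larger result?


Call 1:
  To C: (137.7 - 32) * 5/9 = 58.722222
  Target is C: 58.722222
  Round to 2 decimals: 58.72
  -> 58.72 C
Call 2:
  To C: 342.1 - 273.15 = 68.95
  Target is C: 68.95
  Round to 2 decimals: 68.95
  -> 68.95 C
Call 2 (68.95 C)


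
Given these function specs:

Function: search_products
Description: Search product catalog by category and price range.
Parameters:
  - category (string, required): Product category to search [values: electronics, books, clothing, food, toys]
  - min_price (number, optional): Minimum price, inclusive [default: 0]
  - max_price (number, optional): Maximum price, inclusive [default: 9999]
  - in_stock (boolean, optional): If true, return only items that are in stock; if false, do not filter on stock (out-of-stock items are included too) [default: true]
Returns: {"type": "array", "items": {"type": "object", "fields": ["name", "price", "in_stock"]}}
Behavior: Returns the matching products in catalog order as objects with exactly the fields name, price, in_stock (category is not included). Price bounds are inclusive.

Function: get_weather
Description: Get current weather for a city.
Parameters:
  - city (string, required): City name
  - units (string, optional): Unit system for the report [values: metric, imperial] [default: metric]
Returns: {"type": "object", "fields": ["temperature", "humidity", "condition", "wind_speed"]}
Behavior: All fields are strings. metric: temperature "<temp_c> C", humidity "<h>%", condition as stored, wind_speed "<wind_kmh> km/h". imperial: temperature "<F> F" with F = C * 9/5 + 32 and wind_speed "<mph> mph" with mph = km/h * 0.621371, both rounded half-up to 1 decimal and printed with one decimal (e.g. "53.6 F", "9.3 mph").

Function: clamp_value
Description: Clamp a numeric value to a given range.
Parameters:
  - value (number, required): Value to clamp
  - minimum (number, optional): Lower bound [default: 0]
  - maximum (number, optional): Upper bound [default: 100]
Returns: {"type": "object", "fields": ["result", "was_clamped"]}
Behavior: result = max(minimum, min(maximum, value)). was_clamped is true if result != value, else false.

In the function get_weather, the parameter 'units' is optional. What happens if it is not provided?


The get_weather spec declares:
  - units (string, optional): Unit system for the report [values: metric, imperial] [default: metric]
It defaults to metric


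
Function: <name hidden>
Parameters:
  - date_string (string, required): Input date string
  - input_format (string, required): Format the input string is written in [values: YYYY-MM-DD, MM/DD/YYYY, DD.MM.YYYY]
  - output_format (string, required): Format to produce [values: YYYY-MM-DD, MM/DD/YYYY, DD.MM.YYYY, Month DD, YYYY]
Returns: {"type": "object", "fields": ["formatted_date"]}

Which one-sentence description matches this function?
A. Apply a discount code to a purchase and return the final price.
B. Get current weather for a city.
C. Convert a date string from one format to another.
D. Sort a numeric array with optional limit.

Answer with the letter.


Parameters date_string, input_format, output_format and return ["formatted_date"] fit: Convert a date string from one format to another.
C


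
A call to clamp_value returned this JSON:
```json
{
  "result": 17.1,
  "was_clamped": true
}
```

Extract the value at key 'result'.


17.1


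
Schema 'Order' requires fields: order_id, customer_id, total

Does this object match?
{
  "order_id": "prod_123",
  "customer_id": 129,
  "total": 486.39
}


Checking required fields... All present.
Valid - all required fields present


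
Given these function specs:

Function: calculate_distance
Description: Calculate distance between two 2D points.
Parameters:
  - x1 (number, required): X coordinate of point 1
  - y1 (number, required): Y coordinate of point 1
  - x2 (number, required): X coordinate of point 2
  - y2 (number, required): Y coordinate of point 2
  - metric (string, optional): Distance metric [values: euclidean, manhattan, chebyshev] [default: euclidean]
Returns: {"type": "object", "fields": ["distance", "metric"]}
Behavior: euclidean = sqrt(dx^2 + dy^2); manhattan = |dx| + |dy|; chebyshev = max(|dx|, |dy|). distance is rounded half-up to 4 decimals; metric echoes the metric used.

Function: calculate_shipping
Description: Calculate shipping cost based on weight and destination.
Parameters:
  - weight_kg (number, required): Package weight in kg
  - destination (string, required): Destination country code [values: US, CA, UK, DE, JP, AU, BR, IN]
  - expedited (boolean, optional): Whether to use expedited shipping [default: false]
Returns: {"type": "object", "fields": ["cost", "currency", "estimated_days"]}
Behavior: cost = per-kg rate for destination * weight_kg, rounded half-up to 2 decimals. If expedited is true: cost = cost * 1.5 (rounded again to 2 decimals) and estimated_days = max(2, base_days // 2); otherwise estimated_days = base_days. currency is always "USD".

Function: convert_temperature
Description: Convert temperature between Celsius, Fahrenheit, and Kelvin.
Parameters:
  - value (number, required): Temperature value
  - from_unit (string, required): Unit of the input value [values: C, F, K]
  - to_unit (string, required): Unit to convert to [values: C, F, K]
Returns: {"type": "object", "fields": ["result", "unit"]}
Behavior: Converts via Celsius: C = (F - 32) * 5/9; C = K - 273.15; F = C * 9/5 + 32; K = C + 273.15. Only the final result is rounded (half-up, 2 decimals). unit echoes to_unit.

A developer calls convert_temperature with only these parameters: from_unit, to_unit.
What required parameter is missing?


Required parameters: value, from_unit, to_unit
Provided: from_unit, to_unit
Missing: value
value


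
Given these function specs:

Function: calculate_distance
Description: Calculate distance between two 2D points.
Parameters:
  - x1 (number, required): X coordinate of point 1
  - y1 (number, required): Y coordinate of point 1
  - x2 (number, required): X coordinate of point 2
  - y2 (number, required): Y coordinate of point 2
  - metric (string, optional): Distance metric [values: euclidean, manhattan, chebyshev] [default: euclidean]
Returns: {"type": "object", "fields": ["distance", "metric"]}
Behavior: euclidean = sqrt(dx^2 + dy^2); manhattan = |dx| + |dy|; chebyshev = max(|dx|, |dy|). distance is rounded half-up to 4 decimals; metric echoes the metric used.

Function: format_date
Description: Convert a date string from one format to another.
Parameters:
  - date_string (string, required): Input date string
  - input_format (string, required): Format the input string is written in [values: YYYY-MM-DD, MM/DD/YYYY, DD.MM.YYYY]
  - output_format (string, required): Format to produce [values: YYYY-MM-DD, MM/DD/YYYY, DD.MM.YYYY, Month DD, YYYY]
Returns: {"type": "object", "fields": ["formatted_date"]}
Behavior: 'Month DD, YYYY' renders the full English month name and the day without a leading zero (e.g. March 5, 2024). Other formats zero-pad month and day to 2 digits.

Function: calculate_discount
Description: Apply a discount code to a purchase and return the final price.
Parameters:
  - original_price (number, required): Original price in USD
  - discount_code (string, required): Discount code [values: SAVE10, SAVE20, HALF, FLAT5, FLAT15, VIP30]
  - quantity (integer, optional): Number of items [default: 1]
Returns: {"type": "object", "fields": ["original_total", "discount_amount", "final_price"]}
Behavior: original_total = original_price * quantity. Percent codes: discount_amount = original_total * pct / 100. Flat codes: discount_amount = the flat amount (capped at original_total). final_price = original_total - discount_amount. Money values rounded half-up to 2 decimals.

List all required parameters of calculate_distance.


Parameters of calculate_distance and their required/optional flag:
  x1: required
  y1: required
  x2: required
  y2: required
  metric: optional
x1, x2, y1, y2


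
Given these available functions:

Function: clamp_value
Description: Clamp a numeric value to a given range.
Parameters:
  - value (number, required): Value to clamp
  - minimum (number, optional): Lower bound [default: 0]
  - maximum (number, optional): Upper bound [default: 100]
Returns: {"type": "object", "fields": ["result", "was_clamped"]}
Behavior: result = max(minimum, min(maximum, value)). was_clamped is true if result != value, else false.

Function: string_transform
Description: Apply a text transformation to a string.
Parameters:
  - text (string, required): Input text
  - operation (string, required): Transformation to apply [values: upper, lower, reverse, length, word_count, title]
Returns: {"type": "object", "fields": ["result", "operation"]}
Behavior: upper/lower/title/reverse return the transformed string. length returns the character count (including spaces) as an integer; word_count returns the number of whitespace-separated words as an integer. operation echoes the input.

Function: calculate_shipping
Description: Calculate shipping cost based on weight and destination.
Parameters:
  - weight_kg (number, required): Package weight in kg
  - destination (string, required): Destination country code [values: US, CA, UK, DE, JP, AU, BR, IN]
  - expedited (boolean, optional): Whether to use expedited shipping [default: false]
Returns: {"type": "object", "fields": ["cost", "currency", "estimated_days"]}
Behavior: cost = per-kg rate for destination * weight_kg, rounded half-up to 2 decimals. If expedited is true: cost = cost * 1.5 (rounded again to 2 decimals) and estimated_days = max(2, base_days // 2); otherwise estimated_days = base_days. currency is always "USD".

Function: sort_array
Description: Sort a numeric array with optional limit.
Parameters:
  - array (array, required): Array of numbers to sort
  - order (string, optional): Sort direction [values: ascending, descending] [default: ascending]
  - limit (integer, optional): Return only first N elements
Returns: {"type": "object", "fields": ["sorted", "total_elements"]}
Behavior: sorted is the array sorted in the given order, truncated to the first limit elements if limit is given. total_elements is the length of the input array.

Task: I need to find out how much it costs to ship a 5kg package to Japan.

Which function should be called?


The task needs a function whose description is: Calculate shipping cost based on weight and destination.
calculate_shipping


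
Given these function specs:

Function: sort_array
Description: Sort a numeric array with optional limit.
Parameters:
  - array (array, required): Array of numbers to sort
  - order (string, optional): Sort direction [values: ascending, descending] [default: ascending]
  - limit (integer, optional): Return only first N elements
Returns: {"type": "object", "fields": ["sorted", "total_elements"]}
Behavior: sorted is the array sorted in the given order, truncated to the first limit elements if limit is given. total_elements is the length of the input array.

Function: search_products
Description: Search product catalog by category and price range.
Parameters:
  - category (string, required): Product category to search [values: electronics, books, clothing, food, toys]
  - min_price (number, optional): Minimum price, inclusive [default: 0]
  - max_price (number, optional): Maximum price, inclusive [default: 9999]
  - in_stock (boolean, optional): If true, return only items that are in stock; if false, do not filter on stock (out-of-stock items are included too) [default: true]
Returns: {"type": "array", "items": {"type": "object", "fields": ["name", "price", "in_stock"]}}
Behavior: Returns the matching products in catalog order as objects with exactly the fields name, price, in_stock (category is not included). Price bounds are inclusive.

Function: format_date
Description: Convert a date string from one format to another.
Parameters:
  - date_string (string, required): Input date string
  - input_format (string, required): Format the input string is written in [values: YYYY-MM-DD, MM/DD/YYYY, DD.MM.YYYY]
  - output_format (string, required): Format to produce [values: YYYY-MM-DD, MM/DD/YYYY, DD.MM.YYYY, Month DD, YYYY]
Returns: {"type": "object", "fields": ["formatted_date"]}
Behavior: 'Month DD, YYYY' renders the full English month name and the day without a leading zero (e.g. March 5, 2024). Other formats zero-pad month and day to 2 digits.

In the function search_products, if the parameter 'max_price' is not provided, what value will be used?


The search_products spec declares:
  - max_price (number, optional): Maximum price, inclusive [default: 9999]
Default:
9999


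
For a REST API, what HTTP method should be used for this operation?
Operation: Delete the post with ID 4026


GET = read, POST = create, PUT = update/replace, DELETE = remove
This operation is a removal.
DELETE


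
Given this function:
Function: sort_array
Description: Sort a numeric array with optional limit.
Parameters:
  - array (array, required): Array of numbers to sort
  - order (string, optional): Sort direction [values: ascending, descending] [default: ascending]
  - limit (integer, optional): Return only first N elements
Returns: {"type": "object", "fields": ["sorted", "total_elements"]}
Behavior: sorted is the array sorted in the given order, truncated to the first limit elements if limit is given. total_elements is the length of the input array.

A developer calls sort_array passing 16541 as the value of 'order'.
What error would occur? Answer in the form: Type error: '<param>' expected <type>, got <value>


Spec: 'order' is declared as string; 16541 is an integer.
Type error: 'order' expected string, got 16541


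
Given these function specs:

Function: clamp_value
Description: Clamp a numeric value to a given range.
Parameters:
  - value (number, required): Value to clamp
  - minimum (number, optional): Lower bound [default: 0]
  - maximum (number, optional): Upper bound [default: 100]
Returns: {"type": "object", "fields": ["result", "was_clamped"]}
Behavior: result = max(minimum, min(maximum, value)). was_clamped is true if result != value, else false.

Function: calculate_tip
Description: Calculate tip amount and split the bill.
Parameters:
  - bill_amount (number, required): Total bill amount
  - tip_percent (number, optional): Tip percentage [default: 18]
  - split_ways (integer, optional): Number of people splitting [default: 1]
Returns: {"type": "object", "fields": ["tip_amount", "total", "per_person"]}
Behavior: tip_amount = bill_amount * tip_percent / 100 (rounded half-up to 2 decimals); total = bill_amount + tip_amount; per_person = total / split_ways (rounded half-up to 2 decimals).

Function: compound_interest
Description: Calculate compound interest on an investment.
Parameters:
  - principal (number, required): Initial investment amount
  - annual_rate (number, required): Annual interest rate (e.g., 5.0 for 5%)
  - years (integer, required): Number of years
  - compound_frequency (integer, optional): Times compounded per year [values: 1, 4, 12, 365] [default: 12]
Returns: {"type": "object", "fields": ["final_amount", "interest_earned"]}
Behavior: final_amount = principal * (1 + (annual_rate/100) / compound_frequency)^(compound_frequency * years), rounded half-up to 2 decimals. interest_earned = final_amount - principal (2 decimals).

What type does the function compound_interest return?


The compound_interest spec declares Returns: {"type": "object", "fields": ["final_amount", "interest_earned"]}
Type:
object


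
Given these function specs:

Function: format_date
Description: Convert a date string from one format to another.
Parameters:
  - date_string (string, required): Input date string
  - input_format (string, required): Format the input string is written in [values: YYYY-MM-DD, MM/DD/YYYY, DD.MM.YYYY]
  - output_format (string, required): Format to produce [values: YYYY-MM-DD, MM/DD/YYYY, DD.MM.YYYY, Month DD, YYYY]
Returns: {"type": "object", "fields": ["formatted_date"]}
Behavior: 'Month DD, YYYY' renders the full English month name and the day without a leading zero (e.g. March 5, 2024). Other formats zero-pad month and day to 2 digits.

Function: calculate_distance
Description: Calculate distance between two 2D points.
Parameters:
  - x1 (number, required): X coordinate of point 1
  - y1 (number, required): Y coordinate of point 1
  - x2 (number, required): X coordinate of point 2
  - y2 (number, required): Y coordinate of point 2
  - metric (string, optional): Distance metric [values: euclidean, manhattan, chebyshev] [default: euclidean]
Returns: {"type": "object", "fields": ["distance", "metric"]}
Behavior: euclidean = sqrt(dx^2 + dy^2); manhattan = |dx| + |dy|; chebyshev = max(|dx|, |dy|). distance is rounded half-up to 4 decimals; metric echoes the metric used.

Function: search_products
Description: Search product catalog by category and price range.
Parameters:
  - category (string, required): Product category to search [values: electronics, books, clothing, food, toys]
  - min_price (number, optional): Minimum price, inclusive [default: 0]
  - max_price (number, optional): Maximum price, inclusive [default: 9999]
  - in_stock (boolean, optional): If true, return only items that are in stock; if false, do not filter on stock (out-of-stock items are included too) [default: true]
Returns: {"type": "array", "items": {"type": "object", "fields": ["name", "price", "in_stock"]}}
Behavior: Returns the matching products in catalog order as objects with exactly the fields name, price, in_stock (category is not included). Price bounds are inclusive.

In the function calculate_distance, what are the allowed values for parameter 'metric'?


The calculate_distance spec declares:
  - metric (string, optional): Distance metric [values: euclidean, manhattan, chebyshev] [default: euclidean]
Allowed values:
euclidean, manhattan, chebyshev
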